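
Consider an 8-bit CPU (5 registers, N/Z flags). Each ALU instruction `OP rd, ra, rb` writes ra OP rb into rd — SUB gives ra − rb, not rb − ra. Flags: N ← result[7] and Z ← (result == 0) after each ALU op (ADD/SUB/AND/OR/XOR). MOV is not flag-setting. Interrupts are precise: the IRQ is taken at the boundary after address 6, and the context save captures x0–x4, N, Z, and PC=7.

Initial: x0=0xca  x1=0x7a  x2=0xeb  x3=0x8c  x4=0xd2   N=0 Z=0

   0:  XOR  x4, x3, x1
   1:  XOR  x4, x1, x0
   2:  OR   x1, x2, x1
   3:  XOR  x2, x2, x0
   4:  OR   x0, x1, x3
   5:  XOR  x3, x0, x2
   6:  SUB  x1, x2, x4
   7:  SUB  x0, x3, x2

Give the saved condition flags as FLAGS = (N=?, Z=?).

FLAGS = (N=0, Z=0)

after  0: x0=0xca x1=0x7a x2=0xeb x3=0x8c x4=0xf6  N=1 Z=0
after  1: x0=0xca x1=0x7a x2=0xeb x3=0x8c x4=0xb0  N=1 Z=0
after  2: x0=0xca x1=0xfb x2=0xeb x3=0x8c x4=0xb0  N=1 Z=0
after  3: x0=0xca x1=0xfb x2=0x21 x3=0x8c x4=0xb0  N=0 Z=0
after  4: x0=0xff x1=0xfb x2=0x21 x3=0x8c x4=0xb0  N=1 Z=0
after  5: x0=0xff x1=0xfb x2=0x21 x3=0xde x4=0xb0  N=1 Z=0
after  6: x0=0xff x1=0x71 x2=0x21 x3=0xde x4=0xb0  N=0 Z=0
-- IRQ taken; context saved, return-PC = 7 --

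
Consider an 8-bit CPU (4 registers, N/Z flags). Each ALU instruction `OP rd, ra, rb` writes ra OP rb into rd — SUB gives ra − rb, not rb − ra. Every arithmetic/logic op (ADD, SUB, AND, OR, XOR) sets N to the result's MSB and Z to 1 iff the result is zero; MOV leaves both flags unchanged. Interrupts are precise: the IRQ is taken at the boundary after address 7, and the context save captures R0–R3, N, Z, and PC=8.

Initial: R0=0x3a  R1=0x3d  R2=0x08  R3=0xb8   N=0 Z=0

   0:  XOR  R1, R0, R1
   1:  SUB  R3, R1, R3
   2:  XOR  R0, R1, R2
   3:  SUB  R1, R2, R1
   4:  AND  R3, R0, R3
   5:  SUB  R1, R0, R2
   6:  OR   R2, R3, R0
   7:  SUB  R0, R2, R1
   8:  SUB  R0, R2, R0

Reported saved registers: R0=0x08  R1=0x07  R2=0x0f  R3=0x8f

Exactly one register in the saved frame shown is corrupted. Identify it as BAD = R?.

BAD = R3

after  0: R0=0x3a R1=0x07 R2=0x08 R3=0xb8  N=0 Z=0
after  1: R0=0x3a R1=0x07 R2=0x08 R3=0x4f  N=0 Z=0
after  2: R0=0x0f R1=0x07 R2=0x08 R3=0x4f  N=0 Z=0
after  3: R0=0x0f R1=0x01 R2=0x08 R3=0x4f  N=0 Z=0
after  4: R0=0x0f R1=0x01 R2=0x08 R3=0x0f  N=0 Z=0
after  5: R0=0x0f R1=0x07 R2=0x08 R3=0x0f  N=0 Z=0
after  6: R0=0x0f R1=0x07 R2=0x0f R3=0x0f  N=0 Z=0
after  7: R0=0x08 R1=0x07 R2=0x0f R3=0x0f  N=0 Z=0
-- IRQ taken; context saved, return-PC = 8 --
mismatch: R3: reported 0x8f vs actual 0x0f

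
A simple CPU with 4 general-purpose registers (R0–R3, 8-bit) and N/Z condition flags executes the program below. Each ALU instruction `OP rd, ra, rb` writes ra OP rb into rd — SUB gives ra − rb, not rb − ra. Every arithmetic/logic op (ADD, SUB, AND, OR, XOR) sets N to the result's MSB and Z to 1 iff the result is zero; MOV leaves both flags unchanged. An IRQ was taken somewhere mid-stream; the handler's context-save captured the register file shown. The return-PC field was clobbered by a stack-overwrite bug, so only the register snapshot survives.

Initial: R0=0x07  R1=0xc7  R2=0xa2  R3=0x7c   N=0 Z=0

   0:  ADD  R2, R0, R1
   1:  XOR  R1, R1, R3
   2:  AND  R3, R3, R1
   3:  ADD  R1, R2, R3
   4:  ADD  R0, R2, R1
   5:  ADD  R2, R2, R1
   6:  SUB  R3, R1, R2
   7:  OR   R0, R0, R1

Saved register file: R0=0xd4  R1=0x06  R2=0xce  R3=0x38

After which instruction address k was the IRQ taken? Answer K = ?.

after  0: R0=0x07 R1=0xc7 R2=0xce R3=0x7c  N=1 Z=0
after  1: R0=0x07 R1=0xbb R2=0xce R3=0x7c  N=1 Z=0
after  2: R0=0x07 R1=0xbb R2=0xce R3=0x38  N=0 Z=0
after  3: R0=0x07 R1=0x06 R2=0xce R3=0x38  N=0 Z=0
after  4: R0=0xd4 R1=0x06 R2=0xce R3=0x38  N=1 Z=0
-- IRQ taken; context saved, return-PC = 5 --

K = 4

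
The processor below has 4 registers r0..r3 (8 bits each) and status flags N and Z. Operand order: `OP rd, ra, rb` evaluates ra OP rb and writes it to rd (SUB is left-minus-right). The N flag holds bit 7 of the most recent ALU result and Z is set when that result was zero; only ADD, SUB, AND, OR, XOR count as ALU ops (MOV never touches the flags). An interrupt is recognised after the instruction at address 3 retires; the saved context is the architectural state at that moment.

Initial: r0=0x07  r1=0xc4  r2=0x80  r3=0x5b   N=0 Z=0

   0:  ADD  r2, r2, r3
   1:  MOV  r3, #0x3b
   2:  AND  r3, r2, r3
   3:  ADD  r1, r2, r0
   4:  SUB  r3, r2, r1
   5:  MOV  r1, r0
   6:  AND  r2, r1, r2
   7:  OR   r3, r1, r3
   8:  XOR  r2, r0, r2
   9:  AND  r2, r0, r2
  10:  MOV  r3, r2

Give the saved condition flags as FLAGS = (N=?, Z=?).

FLAGS = (N=1, Z=0)

after  0: r0=0x07 r1=0xc4 r2=0xdb r3=0x5b  N=1 Z=0
after  1: r0=0x07 r1=0xc4 r2=0xdb r3=0x3b  N=1 Z=0
after  2: r0=0x07 r1=0xc4 r2=0xdb r3=0x1b  N=0 Z=0
after  3: r0=0x07 r1=0xe2 r2=0xdb r3=0x1b  N=1 Z=0
-- IRQ taken; context saved, return-PC = 4 --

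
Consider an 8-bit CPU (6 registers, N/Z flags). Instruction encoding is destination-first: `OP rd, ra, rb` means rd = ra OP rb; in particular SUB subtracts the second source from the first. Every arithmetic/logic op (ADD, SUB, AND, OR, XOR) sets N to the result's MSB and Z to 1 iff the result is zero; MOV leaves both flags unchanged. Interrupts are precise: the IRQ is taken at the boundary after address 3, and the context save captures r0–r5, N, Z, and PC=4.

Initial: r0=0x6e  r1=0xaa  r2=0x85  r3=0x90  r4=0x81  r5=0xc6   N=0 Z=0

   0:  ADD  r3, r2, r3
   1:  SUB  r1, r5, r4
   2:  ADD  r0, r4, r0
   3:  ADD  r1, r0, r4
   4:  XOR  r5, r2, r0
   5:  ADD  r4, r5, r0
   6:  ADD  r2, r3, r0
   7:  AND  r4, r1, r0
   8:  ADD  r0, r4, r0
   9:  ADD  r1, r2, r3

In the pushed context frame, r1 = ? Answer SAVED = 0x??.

after  0: r0=0x6e r1=0xaa r2=0x85 r3=0x15 r4=0x81 r5=0xc6  N=0 Z=0
after  1: r0=0x6e r1=0x45 r2=0x85 r3=0x15 r4=0x81 r5=0xc6  N=0 Z=0
after  2: r0=0xef r1=0x45 r2=0x85 r3=0x15 r4=0x81 r5=0xc6  N=1 Z=0
after  3: r0=0xef r1=0x70 r2=0x85 r3=0x15 r4=0x81 r5=0xc6  N=0 Z=0
-- IRQ taken; context saved, return-PC = 4 --

SAVED = 0x70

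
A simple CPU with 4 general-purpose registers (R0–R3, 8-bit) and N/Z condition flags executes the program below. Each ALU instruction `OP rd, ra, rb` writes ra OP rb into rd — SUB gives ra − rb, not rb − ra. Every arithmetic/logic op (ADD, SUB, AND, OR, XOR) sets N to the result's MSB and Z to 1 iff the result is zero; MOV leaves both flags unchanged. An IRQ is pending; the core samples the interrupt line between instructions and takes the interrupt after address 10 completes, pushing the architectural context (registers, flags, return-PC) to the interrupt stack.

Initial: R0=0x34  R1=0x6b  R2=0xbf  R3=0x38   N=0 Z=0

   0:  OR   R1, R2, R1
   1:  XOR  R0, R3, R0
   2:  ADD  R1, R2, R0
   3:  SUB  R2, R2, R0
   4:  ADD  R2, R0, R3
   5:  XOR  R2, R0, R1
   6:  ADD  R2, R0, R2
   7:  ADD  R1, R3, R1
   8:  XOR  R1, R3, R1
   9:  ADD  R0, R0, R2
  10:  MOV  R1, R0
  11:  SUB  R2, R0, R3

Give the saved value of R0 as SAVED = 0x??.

SAVED = 0xdf

after  0: R0=0x34 R1=0xff R2=0xbf R3=0x38  N=1 Z=0
after  1: R0=0x0c R1=0xff R2=0xbf R3=0x38  N=0 Z=0
after  2: R0=0x0c R1=0xcb R2=0xbf R3=0x38  N=1 Z=0
after  3: R0=0x0c R1=0xcb R2=0xb3 R3=0x38  N=1 Z=0
after  4: R0=0x0c R1=0xcb R2=0x44 R3=0x38  N=0 Z=0
after  5: R0=0x0c R1=0xcb R2=0xc7 R3=0x38  N=1 Z=0
after  6: R0=0x0c R1=0xcb R2=0xd3 R3=0x38  N=1 Z=0
after  7: R0=0x0c R1=0x03 R2=0xd3 R3=0x38  N=0 Z=0
after  8: R0=0x0c R1=0x3b R2=0xd3 R3=0x38  N=0 Z=0
after  9: R0=0xdf R1=0x3b R2=0xd3 R3=0x38  N=1 Z=0
after 10: R0=0xdf R1=0xdf R2=0xd3 R3=0x38  N=1 Z=0
-- IRQ taken; context saved, return-PC = 11 --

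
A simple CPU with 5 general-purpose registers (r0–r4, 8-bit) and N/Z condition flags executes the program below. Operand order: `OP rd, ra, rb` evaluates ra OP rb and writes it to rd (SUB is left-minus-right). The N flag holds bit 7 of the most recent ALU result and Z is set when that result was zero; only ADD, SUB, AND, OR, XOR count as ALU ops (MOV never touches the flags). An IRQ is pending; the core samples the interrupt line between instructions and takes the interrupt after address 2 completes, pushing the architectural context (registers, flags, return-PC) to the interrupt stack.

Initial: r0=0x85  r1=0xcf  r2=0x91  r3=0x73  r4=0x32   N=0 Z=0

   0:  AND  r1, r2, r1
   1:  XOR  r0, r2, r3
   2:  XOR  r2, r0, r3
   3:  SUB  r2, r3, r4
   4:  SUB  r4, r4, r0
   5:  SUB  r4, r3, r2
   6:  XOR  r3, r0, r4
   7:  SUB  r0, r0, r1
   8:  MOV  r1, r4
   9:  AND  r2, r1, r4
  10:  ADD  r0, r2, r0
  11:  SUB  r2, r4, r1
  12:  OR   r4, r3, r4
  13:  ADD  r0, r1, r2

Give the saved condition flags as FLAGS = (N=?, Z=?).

FLAGS = (N=1, Z=0)

after  0: r0=0x85 r1=0x81 r2=0x91 r3=0x73 r4=0x32  N=1 Z=0
after  1: r0=0xe2 r1=0x81 r2=0x91 r3=0x73 r4=0x32  N=1 Z=0
after  2: r0=0xe2 r1=0x81 r2=0x91 r3=0x73 r4=0x32  N=1 Z=0
-- IRQ taken; context saved, return-PC = 3 --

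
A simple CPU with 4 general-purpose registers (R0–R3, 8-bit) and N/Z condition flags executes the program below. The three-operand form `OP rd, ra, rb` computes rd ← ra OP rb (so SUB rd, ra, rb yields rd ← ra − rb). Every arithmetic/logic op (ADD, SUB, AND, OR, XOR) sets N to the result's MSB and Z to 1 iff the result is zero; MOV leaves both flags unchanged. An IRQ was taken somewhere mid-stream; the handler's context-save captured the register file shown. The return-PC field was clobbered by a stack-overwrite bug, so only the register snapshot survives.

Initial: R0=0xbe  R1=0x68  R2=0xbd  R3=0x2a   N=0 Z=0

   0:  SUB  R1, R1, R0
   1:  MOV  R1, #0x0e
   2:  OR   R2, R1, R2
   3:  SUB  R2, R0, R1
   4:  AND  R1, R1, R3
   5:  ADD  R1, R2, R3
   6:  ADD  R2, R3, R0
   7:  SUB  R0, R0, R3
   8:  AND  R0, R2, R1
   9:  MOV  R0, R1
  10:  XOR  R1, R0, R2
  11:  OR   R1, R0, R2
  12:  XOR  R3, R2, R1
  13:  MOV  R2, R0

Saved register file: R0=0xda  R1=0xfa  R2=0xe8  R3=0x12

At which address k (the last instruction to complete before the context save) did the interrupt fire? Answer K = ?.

K = 12

after  0: R0=0xbe R1=0xaa R2=0xbd R3=0x2a  N=1 Z=0
after  1: R0=0xbe R1=0x0e R2=0xbd R3=0x2a  N=1 Z=0
after  2: R0=0xbe R1=0x0e R2=0xbf R3=0x2a  N=1 Z=0
after  3: R0=0xbe R1=0x0e R2=0xb0 R3=0x2a  N=1 Z=0
after  4: R0=0xbe R1=0x0a R2=0xb0 R3=0x2a  N=0 Z=0
after  5: R0=0xbe R1=0xda R2=0xb0 R3=0x2a  N=1 Z=0
after  6: R0=0xbe R1=0xda R2=0xe8 R3=0x2a  N=1 Z=0
after  7: R0=0x94 R1=0xda R2=0xe8 R3=0x2a  N=1 Z=0
after  8: R0=0xc8 R1=0xda R2=0xe8 R3=0x2a  N=1 Z=0
after  9: R0=0xda R1=0xda R2=0xe8 R3=0x2a  N=1 Z=0
after 10: R0=0xda R1=0x32 R2=0xe8 R3=0x2a  N=0 Z=0
after 11: R0=0xda R1=0xfa R2=0xe8 R3=0x2a  N=1 Z=0
after 12: R0=0xda R1=0xfa R2=0xe8 R3=0x12  N=0 Z=0
-- IRQ taken; context saved, return-PC = 13 --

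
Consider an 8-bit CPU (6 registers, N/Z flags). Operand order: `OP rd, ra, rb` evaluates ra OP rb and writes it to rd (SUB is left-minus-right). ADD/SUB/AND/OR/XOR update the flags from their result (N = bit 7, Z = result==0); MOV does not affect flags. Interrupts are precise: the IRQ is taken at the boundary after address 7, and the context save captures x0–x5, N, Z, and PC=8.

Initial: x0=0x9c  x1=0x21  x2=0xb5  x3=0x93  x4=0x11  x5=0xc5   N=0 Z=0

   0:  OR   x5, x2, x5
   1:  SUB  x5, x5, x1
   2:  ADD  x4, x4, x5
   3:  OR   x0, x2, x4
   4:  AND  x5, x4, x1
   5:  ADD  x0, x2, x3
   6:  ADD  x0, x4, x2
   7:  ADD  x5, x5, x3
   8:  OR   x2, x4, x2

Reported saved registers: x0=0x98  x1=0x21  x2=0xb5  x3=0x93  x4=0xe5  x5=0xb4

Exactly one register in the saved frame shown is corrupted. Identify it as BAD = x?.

BAD = x0

after  0: x0=0x9c x1=0x21 x2=0xb5 x3=0x93 x4=0x11 x5=0xf5  N=1 Z=0
after  1: x0=0x9c x1=0x21 x2=0xb5 x3=0x93 x4=0x11 x5=0xd4  N=1 Z=0
after  2: x0=0x9c x1=0x21 x2=0xb5 x3=0x93 x4=0xe5 x5=0xd4  N=1 Z=0
after  3: x0=0xf5 x1=0x21 x2=0xb5 x3=0x93 x4=0xe5 x5=0xd4  N=1 Z=0
after  4: x0=0xf5 x1=0x21 x2=0xb5 x3=0x93 x4=0xe5 x5=0x21  N=0 Z=0
after  5: x0=0x48 x1=0x21 x2=0xb5 x3=0x93 x4=0xe5 x5=0x21  N=0 Z=0
after  6: x0=0x9a x1=0x21 x2=0xb5 x3=0x93 x4=0xe5 x5=0x21  N=1 Z=0
after  7: x0=0x9a x1=0x21 x2=0xb5 x3=0x93 x4=0xe5 x5=0xb4  N=1 Z=0
-- IRQ taken; context saved, return-PC = 8 --
mismatch: x0: reported 0x98 vs actual 0x9a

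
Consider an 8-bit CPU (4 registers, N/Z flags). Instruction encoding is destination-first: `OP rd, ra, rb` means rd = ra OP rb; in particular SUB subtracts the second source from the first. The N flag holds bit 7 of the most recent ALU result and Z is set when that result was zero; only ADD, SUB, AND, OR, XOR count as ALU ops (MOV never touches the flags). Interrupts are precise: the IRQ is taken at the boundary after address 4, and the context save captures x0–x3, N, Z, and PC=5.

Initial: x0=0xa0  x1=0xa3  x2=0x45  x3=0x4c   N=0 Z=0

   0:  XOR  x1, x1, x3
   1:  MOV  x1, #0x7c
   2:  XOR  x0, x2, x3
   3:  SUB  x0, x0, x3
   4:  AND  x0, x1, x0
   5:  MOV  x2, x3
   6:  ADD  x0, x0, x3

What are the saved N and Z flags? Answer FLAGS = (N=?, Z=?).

FLAGS = (N=0, Z=0)

after  0: x0=0xa0 x1=0xef x2=0x45 x3=0x4c  N=1 Z=0
after  1: x0=0xa0 x1=0x7c x2=0x45 x3=0x4c  N=1 Z=0
after  2: x0=0x09 x1=0x7c x2=0x45 x3=0x4c  N=0 Z=0
after  3: x0=0xbd x1=0x7c x2=0x45 x3=0x4c  N=1 Z=0
after  4: x0=0x3c x1=0x7c x2=0x45 x3=0x4c  N=0 Z=0
-- IRQ taken; context saved, return-PC = 5 --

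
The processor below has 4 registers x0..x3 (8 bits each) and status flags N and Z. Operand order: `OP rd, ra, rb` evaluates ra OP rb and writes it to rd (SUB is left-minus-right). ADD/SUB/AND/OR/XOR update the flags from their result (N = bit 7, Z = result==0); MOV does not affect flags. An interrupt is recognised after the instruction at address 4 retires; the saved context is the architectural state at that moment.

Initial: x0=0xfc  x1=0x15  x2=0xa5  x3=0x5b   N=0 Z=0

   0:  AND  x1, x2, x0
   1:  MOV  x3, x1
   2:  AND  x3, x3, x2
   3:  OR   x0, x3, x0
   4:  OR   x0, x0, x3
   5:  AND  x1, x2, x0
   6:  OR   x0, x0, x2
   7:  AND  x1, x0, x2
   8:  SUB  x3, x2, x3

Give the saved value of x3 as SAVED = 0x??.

after  0: x0=0xfc x1=0xa4 x2=0xa5 x3=0x5b  N=1 Z=0
after  1: x0=0xfc x1=0xa4 x2=0xa5 x3=0xa4  N=1 Z=0
after  2: x0=0xfc x1=0xa4 x2=0xa5 x3=0xa4  N=1 Z=0
after  3: x0=0xfc x1=0xa4 x2=0xa5 x3=0xa4  N=1 Z=0
after  4: x0=0xfc x1=0xa4 x2=0xa5 x3=0xa4  N=1 Z=0
-- IRQ taken; context saved, return-PC = 5 --

SAVED = 0xa4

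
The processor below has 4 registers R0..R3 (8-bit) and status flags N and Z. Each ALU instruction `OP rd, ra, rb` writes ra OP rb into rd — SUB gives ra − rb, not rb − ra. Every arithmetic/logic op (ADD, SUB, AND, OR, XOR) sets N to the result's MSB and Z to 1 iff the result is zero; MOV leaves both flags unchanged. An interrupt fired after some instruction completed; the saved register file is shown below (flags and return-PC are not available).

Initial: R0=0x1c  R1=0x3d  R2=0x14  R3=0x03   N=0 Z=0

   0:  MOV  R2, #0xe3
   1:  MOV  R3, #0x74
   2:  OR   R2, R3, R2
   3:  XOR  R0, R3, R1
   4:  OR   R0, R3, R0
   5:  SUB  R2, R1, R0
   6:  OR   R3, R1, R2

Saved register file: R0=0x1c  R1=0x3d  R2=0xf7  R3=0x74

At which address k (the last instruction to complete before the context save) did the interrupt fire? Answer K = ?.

after  0: R0=0x1c R1=0x3d R2=0xe3 R3=0x03  N=0 Z=0
after  1: R0=0x1c R1=0x3d R2=0xe3 R3=0x74  N=0 Z=0
after  2: R0=0x1c R1=0x3d R2=0xf7 R3=0x74  N=1 Z=0
-- IRQ taken; context saved, return-PC = 3 --

K = 2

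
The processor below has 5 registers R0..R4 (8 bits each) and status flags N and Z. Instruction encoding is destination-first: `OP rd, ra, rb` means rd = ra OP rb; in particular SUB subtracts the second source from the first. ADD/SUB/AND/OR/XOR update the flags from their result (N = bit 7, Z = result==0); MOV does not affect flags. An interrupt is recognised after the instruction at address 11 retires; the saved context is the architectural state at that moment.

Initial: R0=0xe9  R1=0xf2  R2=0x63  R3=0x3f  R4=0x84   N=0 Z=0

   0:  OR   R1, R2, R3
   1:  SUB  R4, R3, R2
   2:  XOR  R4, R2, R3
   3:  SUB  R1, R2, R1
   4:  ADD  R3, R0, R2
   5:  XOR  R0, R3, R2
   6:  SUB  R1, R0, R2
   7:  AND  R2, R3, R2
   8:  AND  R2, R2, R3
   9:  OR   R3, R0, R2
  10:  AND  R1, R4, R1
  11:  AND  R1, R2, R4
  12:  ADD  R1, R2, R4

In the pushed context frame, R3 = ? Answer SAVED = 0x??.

after  0: R0=0xe9 R1=0x7f R2=0x63 R3=0x3f R4=0x84  N=0 Z=0
after  1: R0=0xe9 R1=0x7f R2=0x63 R3=0x3f R4=0xdc  N=1 Z=0
after  2: R0=0xe9 R1=0x7f R2=0x63 R3=0x3f R4=0x5c  N=0 Z=0
after  3: R0=0xe9 R1=0xe4 R2=0x63 R3=0x3f R4=0x5c  N=1 Z=0
after  4: R0=0xe9 R1=0xe4 R2=0x63 R3=0x4c R4=0x5c  N=0 Z=0
after  5: R0=0x2f R1=0xe4 R2=0x63 R3=0x4c R4=0x5c  N=0 Z=0
after  6: R0=0x2f R1=0xcc R2=0x63 R3=0x4c R4=0x5c  N=1 Z=0
after  7: R0=0x2f R1=0xcc R2=0x40 R3=0x4c R4=0x5c  N=0 Z=0
after  8: R0=0x2f R1=0xcc R2=0x40 R3=0x4c R4=0x5c  N=0 Z=0
after  9: R0=0x2f R1=0xcc R2=0x40 R3=0x6f R4=0x5c  N=0 Z=0
after 10: R0=0x2f R1=0x4c R2=0x40 R3=0x6f R4=0x5c  N=0 Z=0
after 11: R0=0x2f R1=0x40 R2=0x40 R3=0x6f R4=0x5c  N=0 Z=0
-- IRQ taken; context saved, return-PC = 12 --

SAVED = 0x6f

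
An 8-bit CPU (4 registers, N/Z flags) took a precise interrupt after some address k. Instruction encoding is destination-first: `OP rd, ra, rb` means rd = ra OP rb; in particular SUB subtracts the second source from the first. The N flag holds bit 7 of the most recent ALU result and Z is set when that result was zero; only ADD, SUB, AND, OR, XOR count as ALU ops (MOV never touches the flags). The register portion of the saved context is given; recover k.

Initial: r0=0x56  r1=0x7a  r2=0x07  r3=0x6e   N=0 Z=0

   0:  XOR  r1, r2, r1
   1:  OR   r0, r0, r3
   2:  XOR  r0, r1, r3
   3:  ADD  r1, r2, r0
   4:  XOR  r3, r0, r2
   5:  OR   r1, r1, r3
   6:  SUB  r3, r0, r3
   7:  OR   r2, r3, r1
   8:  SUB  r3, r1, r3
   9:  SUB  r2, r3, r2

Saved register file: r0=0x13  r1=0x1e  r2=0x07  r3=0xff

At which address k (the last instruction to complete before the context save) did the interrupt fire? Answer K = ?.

after  0: r0=0x56 r1=0x7d r2=0x07 r3=0x6e  N=0 Z=0
after  1: r0=0x7e r1=0x7d r2=0x07 r3=0x6e  N=0 Z=0
after  2: r0=0x13 r1=0x7d r2=0x07 r3=0x6e  N=0 Z=0
after  3: r0=0x13 r1=0x1a r2=0x07 r3=0x6e  N=0 Z=0
after  4: r0=0x13 r1=0x1a r2=0x07 r3=0x14  N=0 Z=0
after  5: r0=0x13 r1=0x1e r2=0x07 r3=0x14  N=0 Z=0
after  6: r0=0x13 r1=0x1e r2=0x07 r3=0xff  N=1 Z=0
-- IRQ taken; context saved, return-PC = 7 --

K = 6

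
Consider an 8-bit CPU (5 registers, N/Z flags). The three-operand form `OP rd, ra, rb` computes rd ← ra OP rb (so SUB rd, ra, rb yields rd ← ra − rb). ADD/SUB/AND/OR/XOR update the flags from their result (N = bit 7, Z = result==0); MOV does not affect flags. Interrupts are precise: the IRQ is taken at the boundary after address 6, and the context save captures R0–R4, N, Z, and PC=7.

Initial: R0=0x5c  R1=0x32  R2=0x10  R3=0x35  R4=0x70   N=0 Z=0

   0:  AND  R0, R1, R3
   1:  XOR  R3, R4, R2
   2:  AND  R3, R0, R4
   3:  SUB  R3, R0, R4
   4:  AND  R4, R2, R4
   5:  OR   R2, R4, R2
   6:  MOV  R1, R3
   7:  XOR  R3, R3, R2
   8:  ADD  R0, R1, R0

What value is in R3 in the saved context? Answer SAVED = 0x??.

after  0: R0=0x30 R1=0x32 R2=0x10 R3=0x35 R4=0x70  N=0 Z=0
after  1: R0=0x30 R1=0x32 R2=0x10 R3=0x60 R4=0x70  N=0 Z=0
after  2: R0=0x30 R1=0x32 R2=0x10 R3=0x30 R4=0x70  N=0 Z=0
after  3: R0=0x30 R1=0x32 R2=0x10 R3=0xc0 R4=0x70  N=1 Z=0
after  4: R0=0x30 R1=0x32 R2=0x10 R3=0xc0 R4=0x10  N=0 Z=0
after  5: R0=0x30 R1=0x32 R2=0x10 R3=0xc0 R4=0x10  N=0 Z=0
after  6: R0=0x30 R1=0xc0 R2=0x10 R3=0xc0 R4=0x10  N=0 Z=0
-- IRQ taken; context saved, return-PC = 7 --

SAVED = 0xc0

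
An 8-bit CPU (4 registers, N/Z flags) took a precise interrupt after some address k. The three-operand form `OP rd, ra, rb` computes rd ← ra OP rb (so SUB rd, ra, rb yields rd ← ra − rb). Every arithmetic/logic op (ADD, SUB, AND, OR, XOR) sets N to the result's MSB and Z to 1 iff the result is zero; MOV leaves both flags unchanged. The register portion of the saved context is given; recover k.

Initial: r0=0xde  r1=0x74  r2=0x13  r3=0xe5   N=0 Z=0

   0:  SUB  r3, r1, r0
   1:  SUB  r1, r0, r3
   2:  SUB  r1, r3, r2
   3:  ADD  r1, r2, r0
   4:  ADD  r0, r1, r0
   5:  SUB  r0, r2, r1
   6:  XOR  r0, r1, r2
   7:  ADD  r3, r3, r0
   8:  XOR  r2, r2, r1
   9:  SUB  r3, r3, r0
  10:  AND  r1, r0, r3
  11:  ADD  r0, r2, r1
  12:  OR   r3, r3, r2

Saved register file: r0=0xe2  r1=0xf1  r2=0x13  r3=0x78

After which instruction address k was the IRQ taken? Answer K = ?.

K = 7

after  0: r0=0xde r1=0x74 r2=0x13 r3=0x96  N=1 Z=0
after  1: r0=0xde r1=0x48 r2=0x13 r3=0x96  N=0 Z=0
after  2: r0=0xde r1=0x83 r2=0x13 r3=0x96  N=1 Z=0
after  3: r0=0xde r1=0xf1 r2=0x13 r3=0x96  N=1 Z=0
after  4: r0=0xcf r1=0xf1 r2=0x13 r3=0x96  N=1 Z=0
after  5: r0=0x22 r1=0xf1 r2=0x13 r3=0x96  N=0 Z=0
after  6: r0=0xe2 r1=0xf1 r2=0x13 r3=0x96  N=1 Z=0
after  7: r0=0xe2 r1=0xf1 r2=0x13 r3=0x78  N=0 Z=0
-- IRQ taken; context saved, return-PC = 8 --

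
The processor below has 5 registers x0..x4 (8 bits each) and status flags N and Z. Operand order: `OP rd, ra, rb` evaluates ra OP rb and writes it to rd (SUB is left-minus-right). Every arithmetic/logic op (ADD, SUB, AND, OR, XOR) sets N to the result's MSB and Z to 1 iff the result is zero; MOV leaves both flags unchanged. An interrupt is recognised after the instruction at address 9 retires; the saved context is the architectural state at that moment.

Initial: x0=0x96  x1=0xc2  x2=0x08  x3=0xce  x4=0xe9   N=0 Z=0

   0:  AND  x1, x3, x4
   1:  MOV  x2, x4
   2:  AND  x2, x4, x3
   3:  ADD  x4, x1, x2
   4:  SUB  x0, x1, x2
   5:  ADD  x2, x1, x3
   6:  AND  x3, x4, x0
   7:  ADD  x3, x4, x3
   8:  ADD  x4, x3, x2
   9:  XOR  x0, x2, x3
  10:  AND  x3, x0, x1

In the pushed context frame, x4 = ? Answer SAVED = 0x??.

SAVED = 0x26

after  0: x0=0x96 x1=0xc8 x2=0x08 x3=0xce x4=0xe9  N=1 Z=0
after  1: x0=0x96 x1=0xc8 x2=0xe9 x3=0xce x4=0xe9  N=1 Z=0
after  2: x0=0x96 x1=0xc8 x2=0xc8 x3=0xce x4=0xe9  N=1 Z=0
after  3: x0=0x96 x1=0xc8 x2=0xc8 x3=0xce x4=0x90  N=1 Z=0
after  4: x0=0x00 x1=0xc8 x2=0xc8 x3=0xce x4=0x90  N=0 Z=1
after  5: x0=0x00 x1=0xc8 x2=0x96 x3=0xce x4=0x90  N=1 Z=0
after  6: x0=0x00 x1=0xc8 x2=0x96 x3=0x00 x4=0x90  N=0 Z=1
after  7: x0=0x00 x1=0xc8 x2=0x96 x3=0x90 x4=0x90  N=1 Z=0
after  8: x0=0x00 x1=0xc8 x2=0x96 x3=0x90 x4=0x26  N=0 Z=0
after  9: x0=0x06 x1=0xc8 x2=0x96 x3=0x90 x4=0x26  N=0 Z=0
-- IRQ taken; context saved, return-PC = 10 --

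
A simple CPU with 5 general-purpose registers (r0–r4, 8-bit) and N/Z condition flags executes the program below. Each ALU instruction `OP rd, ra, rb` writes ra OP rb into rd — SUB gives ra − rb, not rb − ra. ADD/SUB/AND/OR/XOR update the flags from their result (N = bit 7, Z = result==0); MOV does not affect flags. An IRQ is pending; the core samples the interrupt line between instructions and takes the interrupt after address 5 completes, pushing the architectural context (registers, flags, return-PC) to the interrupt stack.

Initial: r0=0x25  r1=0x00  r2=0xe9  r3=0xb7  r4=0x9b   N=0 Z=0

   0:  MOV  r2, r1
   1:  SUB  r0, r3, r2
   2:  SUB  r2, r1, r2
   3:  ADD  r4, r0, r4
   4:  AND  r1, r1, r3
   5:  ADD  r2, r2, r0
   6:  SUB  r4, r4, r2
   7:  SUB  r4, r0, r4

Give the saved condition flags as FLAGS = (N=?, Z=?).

after  0: r0=0x25 r1=0x00 r2=0x00 r3=0xb7 r4=0x9b  N=0 Z=0
after  1: r0=0xb7 r1=0x00 r2=0x00 r3=0xb7 r4=0x9b  N=1 Z=0
after  2: r0=0xb7 r1=0x00 r2=0x00 r3=0xb7 r4=0x9b  N=0 Z=1
after  3: r0=0xb7 r1=0x00 r2=0x00 r3=0xb7 r4=0x52  N=0 Z=0
after  4: r0=0xb7 r1=0x00 r2=0x00 r3=0xb7 r4=0x52  N=0 Z=1
after  5: r0=0xb7 r1=0x00 r2=0xb7 r3=0xb7 r4=0x52  N=1 Z=0
-- IRQ taken; context saved, return-PC = 6 --

FLAGS = (N=1, Z=0)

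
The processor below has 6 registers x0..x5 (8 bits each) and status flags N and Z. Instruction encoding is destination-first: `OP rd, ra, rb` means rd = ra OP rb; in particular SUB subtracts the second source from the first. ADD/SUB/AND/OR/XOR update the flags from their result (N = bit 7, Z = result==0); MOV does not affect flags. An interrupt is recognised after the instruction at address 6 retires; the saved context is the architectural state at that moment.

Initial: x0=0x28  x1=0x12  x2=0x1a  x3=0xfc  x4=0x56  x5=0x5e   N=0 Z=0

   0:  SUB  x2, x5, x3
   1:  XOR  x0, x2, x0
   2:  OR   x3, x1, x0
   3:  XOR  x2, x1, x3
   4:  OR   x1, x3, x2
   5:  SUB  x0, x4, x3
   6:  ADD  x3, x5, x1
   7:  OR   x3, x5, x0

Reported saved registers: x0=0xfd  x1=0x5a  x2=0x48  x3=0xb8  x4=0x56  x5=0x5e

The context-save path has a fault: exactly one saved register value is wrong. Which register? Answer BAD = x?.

after  0: x0=0x28 x1=0x12 x2=0x62 x3=0xfc x4=0x56 x5=0x5e  N=0 Z=0
after  1: x0=0x4a x1=0x12 x2=0x62 x3=0xfc x4=0x56 x5=0x5e  N=0 Z=0
after  2: x0=0x4a x1=0x12 x2=0x62 x3=0x5a x4=0x56 x5=0x5e  N=0 Z=0
after  3: x0=0x4a x1=0x12 x2=0x48 x3=0x5a x4=0x56 x5=0x5e  N=0 Z=0
after  4: x0=0x4a x1=0x5a x2=0x48 x3=0x5a x4=0x56 x5=0x5e  N=0 Z=0
after  5: x0=0xfc x1=0x5a x2=0x48 x3=0x5a x4=0x56 x5=0x5e  N=1 Z=0
after  6: x0=0xfc x1=0x5a x2=0x48 x3=0xb8 x4=0x56 x5=0x5e  N=1 Z=0
-- IRQ taken; context saved, return-PC = 7 --
mismatch: x0: reported 0xfd vs actual 0xfc

BAD = x0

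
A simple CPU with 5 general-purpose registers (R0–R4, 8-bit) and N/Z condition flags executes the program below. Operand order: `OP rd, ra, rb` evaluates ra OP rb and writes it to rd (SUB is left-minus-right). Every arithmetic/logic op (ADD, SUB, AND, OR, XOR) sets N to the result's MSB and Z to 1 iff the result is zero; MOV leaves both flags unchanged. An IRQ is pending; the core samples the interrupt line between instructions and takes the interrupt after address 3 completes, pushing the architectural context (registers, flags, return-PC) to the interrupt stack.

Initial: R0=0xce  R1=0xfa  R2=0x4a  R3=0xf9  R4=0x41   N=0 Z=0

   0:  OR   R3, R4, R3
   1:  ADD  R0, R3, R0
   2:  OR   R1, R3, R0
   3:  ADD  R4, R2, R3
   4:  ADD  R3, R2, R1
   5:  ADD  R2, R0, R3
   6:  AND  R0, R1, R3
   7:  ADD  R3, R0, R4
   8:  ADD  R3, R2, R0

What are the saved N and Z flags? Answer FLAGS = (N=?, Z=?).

FLAGS = (N=0, Z=0)

after  0: R0=0xce R1=0xfa R2=0x4a R3=0xf9 R4=0x41  N=1 Z=0
after  1: R0=0xc7 R1=0xfa R2=0x4a R3=0xf9 R4=0x41  N=1 Z=0
after  2: R0=0xc7 R1=0xff R2=0x4a R3=0xf9 R4=0x41  N=1 Z=0
after  3: R0=0xc7 R1=0xff R2=0x4a R3=0xf9 R4=0x43  N=0 Z=0
-- IRQ taken; context saved, return-PC = 4 --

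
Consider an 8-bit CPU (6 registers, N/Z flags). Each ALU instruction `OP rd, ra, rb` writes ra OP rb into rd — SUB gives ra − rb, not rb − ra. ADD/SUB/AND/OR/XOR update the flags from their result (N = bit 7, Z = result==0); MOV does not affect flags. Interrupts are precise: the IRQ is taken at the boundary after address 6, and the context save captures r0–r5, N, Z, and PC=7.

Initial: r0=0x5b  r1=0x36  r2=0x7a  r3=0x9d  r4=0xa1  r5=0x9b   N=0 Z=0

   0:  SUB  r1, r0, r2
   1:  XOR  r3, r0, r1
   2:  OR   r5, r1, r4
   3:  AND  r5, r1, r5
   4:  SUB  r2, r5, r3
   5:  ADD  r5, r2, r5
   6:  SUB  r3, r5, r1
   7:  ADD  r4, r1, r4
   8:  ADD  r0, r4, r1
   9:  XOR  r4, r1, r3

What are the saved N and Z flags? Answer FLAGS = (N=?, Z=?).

after  0: r0=0x5b r1=0xe1 r2=0x7a r3=0x9d r4=0xa1 r5=0x9b  N=1 Z=0
after  1: r0=0x5b r1=0xe1 r2=0x7a r3=0xba r4=0xa1 r5=0x9b  N=1 Z=0
after  2: r0=0x5b r1=0xe1 r2=0x7a r3=0xba r4=0xa1 r5=0xe1  N=1 Z=0
after  3: r0=0x5b r1=0xe1 r2=0x7a r3=0xba r4=0xa1 r5=0xe1  N=1 Z=0
after  4: r0=0x5b r1=0xe1 r2=0x27 r3=0xba r4=0xa1 r5=0xe1  N=0 Z=0
after  5: r0=0x5b r1=0xe1 r2=0x27 r3=0xba r4=0xa1 r5=0x08  N=0 Z=0
after  6: r0=0x5b r1=0xe1 r2=0x27 r3=0x27 r4=0xa1 r5=0x08  N=0 Z=0
-- IRQ taken; context saved, return-PC = 7 --

FLAGS = (N=0, Z=0)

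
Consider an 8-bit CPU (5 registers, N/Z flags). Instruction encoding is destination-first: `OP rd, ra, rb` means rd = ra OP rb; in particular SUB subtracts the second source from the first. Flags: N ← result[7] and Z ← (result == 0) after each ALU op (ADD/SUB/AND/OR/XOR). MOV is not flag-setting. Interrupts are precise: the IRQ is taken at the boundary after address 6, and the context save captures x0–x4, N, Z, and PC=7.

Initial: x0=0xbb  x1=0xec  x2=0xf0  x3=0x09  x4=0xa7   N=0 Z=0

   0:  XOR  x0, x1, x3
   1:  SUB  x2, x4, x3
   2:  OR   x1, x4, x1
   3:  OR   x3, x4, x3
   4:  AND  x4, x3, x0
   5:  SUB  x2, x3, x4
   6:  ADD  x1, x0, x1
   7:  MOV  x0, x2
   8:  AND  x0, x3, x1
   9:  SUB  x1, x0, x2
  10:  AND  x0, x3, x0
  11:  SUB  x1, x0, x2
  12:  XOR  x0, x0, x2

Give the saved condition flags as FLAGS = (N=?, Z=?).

FLAGS = (N=1, Z=0)

after  0: x0=0xe5 x1=0xec x2=0xf0 x3=0x09 x4=0xa7  N=1 Z=0
after  1: x0=0xe5 x1=0xec x2=0x9e x3=0x09 x4=0xa7  N=1 Z=0
after  2: x0=0xe5 x1=0xef x2=0x9e x3=0x09 x4=0xa7  N=1 Z=0
after  3: x0=0xe5 x1=0xef x2=0x9e x3=0xaf x4=0xa7  N=1 Z=0
after  4: x0=0xe5 x1=0xef x2=0x9e x3=0xaf x4=0xa5  N=1 Z=0
after  5: x0=0xe5 x1=0xef x2=0x0a x3=0xaf x4=0xa5  N=0 Z=0
after  6: x0=0xe5 x1=0xd4 x2=0x0a x3=0xaf x4=0xa5  N=1 Z=0
-- IRQ taken; context saved, return-PC = 7 --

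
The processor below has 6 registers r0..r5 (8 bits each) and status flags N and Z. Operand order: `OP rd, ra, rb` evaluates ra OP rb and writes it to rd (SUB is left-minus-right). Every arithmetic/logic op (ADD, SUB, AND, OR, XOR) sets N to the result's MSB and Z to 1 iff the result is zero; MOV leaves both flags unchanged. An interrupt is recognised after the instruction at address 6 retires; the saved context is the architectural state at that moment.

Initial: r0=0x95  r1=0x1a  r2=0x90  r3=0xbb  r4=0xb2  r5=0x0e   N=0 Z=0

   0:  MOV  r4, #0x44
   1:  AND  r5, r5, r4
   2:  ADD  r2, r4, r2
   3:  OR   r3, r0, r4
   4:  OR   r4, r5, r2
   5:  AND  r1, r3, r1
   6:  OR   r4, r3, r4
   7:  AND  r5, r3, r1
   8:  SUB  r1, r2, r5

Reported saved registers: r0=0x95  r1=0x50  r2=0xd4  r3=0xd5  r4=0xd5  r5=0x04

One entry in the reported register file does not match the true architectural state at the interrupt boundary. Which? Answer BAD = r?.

BAD = r1

after  0: r0=0x95 r1=0x1a r2=0x90 r3=0xbb r4=0x44 r5=0x0e  N=0 Z=0
after  1: r0=0x95 r1=0x1a r2=0x90 r3=0xbb r4=0x44 r5=0x04  N=0 Z=0
after  2: r0=0x95 r1=0x1a r2=0xd4 r3=0xbb r4=0x44 r5=0x04  N=1 Z=0
after  3: r0=0x95 r1=0x1a r2=0xd4 r3=0xd5 r4=0x44 r5=0x04  N=1 Z=0
after  4: r0=0x95 r1=0x1a r2=0xd4 r3=0xd5 r4=0xd4 r5=0x04  N=1 Z=0
after  5: r0=0x95 r1=0x10 r2=0xd4 r3=0xd5 r4=0xd4 r5=0x04  N=0 Z=0
after  6: r0=0x95 r1=0x10 r2=0xd4 r3=0xd5 r4=0xd5 r5=0x04  N=1 Z=0
-- IRQ taken; context saved, return-PC = 7 --
mismatch: r1: reported 0x50 vs actual 0x10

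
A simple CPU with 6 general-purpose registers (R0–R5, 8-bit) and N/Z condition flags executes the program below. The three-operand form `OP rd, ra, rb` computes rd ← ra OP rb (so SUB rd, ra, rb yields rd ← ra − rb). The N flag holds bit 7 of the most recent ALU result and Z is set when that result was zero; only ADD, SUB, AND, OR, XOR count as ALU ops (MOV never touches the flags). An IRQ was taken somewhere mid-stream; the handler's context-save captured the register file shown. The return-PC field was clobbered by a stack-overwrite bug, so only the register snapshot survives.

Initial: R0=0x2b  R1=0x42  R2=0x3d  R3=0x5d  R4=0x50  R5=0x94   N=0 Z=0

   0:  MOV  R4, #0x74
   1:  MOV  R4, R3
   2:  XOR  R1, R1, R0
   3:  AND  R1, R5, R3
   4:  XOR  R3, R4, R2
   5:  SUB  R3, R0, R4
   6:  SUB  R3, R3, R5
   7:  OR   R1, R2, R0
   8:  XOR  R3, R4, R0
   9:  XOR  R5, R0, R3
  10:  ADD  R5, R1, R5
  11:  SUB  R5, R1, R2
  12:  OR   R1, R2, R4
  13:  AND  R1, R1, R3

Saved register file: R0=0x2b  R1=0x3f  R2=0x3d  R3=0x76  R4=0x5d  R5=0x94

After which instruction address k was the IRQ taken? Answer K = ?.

after  0: R0=0x2b R1=0x42 R2=0x3d R3=0x5d R4=0x74 R5=0x94  N=0 Z=0
after  1: R0=0x2b R1=0x42 R2=0x3d R3=0x5d R4=0x5d R5=0x94  N=0 Z=0
after  2: R0=0x2b R1=0x69 R2=0x3d R3=0x5d R4=0x5d R5=0x94  N=0 Z=0
after  3: R0=0x2b R1=0x14 R2=0x3d R3=0x5d R4=0x5d R5=0x94  N=0 Z=0
after  4: R0=0x2b R1=0x14 R2=0x3d R3=0x60 R4=0x5d R5=0x94  N=0 Z=0
after  5: R0=0x2b R1=0x14 R2=0x3d R3=0xce R4=0x5d R5=0x94  N=1 Z=0
after  6: R0=0x2b R1=0x14 R2=0x3d R3=0x3a R4=0x5d R5=0x94  N=0 Z=0
after  7: R0=0x2b R1=0x3f R2=0x3d R3=0x3a R4=0x5d R5=0x94  N=0 Z=0
after  8: R0=0x2b R1=0x3f R2=0x3d R3=0x76 R4=0x5d R5=0x94  N=0 Z=0
-- IRQ taken; context saved, return-PC = 9 --

K = 8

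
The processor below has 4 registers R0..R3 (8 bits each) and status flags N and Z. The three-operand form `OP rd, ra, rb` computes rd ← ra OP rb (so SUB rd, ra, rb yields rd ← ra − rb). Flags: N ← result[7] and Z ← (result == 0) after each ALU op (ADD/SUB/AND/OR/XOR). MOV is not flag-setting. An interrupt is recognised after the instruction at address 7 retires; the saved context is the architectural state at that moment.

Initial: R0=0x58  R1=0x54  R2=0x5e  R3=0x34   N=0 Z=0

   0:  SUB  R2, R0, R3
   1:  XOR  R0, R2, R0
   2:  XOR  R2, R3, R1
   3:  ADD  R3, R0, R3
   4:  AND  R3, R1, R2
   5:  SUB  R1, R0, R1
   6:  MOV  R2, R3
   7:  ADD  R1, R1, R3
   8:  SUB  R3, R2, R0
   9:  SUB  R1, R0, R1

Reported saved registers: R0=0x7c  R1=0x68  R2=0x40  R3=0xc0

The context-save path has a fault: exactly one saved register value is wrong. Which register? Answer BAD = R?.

after  0: R0=0x58 R1=0x54 R2=0x24 R3=0x34  N=0 Z=0
after  1: R0=0x7c R1=0x54 R2=0x24 R3=0x34  N=0 Z=0
after  2: R0=0x7c R1=0x54 R2=0x60 R3=0x34  N=0 Z=0
after  3: R0=0x7c R1=0x54 R2=0x60 R3=0xb0  N=1 Z=0
after  4: R0=0x7c R1=0x54 R2=0x60 R3=0x40  N=0 Z=0
after  5: R0=0x7c R1=0x28 R2=0x60 R3=0x40  N=0 Z=0
after  6: R0=0x7c R1=0x28 R2=0x40 R3=0x40  N=0 Z=0
after  7: R0=0x7c R1=0x68 R2=0x40 R3=0x40  N=0 Z=0
-- IRQ taken; context saved, return-PC = 8 --
mismatch: R3: reported 0xc0 vs actual 0x40

BAD = R3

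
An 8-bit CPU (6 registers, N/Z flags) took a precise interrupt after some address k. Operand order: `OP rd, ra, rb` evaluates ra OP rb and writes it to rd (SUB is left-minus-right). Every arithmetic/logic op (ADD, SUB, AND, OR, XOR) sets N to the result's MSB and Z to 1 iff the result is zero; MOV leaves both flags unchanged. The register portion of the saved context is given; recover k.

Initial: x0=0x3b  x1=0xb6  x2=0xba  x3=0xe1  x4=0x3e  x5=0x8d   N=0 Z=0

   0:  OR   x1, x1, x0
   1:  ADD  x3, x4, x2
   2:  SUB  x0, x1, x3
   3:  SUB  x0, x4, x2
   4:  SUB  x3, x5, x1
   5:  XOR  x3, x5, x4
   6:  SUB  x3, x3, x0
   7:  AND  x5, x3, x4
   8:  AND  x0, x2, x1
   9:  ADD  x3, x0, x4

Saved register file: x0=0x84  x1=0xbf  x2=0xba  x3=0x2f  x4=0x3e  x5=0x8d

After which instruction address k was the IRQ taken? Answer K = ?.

K = 6

after  0: x0=0x3b x1=0xbf x2=0xba x3=0xe1 x4=0x3e x5=0x8d  N=1 Z=0
after  1: x0=0x3b x1=0xbf x2=0xba x3=0xf8 x4=0x3e x5=0x8d  N=1 Z=0
after  2: x0=0xc7 x1=0xbf x2=0xba x3=0xf8 x4=0x3e x5=0x8d  N=1 Z=0
after  3: x0=0x84 x1=0xbf x2=0xba x3=0xf8 x4=0x3e x5=0x8d  N=1 Z=0
after  4: x0=0x84 x1=0xbf x2=0xba x3=0xce x4=0x3e x5=0x8d  N=1 Z=0
after  5: x0=0x84 x1=0xbf x2=0xba x3=0xb3 x4=0x3e x5=0x8d  N=1 Z=0
after  6: x0=0x84 x1=0xbf x2=0xba x3=0x2f x4=0x3e x5=0x8d  N=0 Z=0
-- IRQ taken; context saved, return-PC = 7 --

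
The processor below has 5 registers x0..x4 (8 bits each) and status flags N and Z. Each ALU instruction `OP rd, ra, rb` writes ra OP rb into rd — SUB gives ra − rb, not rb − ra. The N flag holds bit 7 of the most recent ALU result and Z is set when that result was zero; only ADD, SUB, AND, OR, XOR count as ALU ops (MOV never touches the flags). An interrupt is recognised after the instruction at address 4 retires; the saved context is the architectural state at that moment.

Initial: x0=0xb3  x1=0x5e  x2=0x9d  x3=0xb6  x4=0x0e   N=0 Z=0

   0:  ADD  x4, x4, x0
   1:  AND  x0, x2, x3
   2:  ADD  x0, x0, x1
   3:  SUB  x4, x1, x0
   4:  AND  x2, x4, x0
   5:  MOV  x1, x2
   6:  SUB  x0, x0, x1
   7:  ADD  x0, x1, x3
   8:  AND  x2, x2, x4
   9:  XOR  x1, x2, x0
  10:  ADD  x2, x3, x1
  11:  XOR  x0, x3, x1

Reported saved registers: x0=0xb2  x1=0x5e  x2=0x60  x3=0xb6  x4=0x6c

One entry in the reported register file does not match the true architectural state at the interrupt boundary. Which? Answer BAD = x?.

BAD = x0

after  0: x0=0xb3 x1=0x5e x2=0x9d x3=0xb6 x4=0xc1  N=1 Z=0
after  1: x0=0x94 x1=0x5e x2=0x9d x3=0xb6 x4=0xc1  N=1 Z=0
after  2: x0=0xf2 x1=0x5e x2=0x9d x3=0xb6 x4=0xc1  N=1 Z=0
after  3: x0=0xf2 x1=0x5e x2=0x9d x3=0xb6 x4=0x6c  N=0 Z=0
after  4: x0=0xf2 x1=0x5e x2=0x60 x3=0xb6 x4=0x6c  N=0 Z=0
-- IRQ taken; context saved, return-PC = 5 --
mismatch: x0: reported 0xb2 vs actual 0xf2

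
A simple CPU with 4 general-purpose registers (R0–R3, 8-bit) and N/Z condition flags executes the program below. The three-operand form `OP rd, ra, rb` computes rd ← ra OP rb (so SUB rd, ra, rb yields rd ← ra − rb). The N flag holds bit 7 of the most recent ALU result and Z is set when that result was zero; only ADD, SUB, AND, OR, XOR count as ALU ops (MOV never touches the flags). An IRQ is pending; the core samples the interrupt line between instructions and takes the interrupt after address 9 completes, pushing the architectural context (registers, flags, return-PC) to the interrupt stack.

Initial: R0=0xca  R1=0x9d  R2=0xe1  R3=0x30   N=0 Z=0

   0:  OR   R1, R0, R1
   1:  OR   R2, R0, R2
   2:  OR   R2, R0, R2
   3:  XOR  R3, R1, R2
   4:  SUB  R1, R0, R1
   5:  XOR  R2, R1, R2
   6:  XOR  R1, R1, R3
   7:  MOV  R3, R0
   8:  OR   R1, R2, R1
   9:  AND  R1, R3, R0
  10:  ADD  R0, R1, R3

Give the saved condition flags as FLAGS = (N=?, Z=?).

after  0: R0=0xca R1=0xdf R2=0xe1 R3=0x30  N=1 Z=0
after  1: R0=0xca R1=0xdf R2=0xeb R3=0x30  N=1 Z=0
after  2: R0=0xca R1=0xdf R2=0xeb R3=0x30  N=1 Z=0
after  3: R0=0xca R1=0xdf R2=0xeb R3=0x34  N=0 Z=0
after  4: R0=0xca R1=0xeb R2=0xeb R3=0x34  N=1 Z=0
after  5: R0=0xca R1=0xeb R2=0x00 R3=0x34  N=0 Z=1
after  6: R0=0xca R1=0xdf R2=0x00 R3=0x34  N=1 Z=0
after  7: R0=0xca R1=0xdf R2=0x00 R3=0xca  N=1 Z=0
after  8: R0=0xca R1=0xdf R2=0x00 R3=0xca  N=1 Z=0
after  9: R0=0xca R1=0xca R2=0x00 R3=0xca  N=1 Z=0
-- IRQ taken; context saved, return-PC = 10 --

FLAGS = (N=1, Z=0)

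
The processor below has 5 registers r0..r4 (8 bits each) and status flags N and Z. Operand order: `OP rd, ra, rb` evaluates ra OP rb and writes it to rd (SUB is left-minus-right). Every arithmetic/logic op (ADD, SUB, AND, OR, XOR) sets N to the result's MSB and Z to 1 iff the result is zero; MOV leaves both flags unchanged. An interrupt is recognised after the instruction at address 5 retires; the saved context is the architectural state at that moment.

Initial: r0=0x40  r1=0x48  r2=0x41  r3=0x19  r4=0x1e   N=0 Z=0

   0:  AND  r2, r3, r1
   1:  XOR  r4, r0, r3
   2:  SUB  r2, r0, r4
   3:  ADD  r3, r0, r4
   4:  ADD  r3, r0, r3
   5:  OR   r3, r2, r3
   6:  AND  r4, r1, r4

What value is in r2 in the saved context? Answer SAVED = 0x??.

SAVED = 0xe7

after  0: r0=0x40 r1=0x48 r2=0x08 r3=0x19 r4=0x1e  N=0 Z=0
after  1: r0=0x40 r1=0x48 r2=0x08 r3=0x19 r4=0x59  N=0 Z=0
after  2: r0=0x40 r1=0x48 r2=0xe7 r3=0x19 r4=0x59  N=1 Z=0
after  3: r0=0x40 r1=0x48 r2=0xe7 r3=0x99 r4=0x59  N=1 Z=0
after  4: r0=0x40 r1=0x48 r2=0xe7 r3=0xd9 r4=0x59  N=1 Z=0
after  5: r0=0x40 r1=0x48 r2=0xe7 r3=0xff r4=0x59  N=1 Z=0
-- IRQ taken; context saved, return-PC = 6 --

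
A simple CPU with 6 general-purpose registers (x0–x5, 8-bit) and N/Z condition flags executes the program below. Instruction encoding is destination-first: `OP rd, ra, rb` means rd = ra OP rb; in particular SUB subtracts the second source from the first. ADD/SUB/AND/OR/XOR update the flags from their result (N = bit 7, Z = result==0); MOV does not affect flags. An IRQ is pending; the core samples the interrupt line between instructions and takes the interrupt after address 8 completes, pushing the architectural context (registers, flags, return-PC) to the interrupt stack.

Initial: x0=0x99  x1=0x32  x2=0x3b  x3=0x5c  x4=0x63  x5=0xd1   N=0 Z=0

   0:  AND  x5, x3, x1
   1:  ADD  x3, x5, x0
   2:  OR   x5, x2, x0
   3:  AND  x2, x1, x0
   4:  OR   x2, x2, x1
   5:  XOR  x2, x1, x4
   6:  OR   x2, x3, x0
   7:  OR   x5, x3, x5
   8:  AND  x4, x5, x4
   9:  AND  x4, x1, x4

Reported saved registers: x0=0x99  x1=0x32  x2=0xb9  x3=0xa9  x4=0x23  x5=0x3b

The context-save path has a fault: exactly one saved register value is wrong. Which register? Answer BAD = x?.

BAD = x5

after  0: x0=0x99 x1=0x32 x2=0x3b x3=0x5c x4=0x63 x5=0x10  N=0 Z=0
after  1: x0=0x99 x1=0x32 x2=0x3b x3=0xa9 x4=0x63 x5=0x10  N=1 Z=0
after  2: x0=0x99 x1=0x32 x2=0x3b x3=0xa9 x4=0x63 x5=0xbb  N=1 Z=0
after  3: x0=0x99 x1=0x32 x2=0x10 x3=0xa9 x4=0x63 x5=0xbb  N=0 Z=0
after  4: x0=0x99 x1=0x32 x2=0x32 x3=0xa9 x4=0x63 x5=0xbb  N=0 Z=0
after  5: x0=0x99 x1=0x32 x2=0x51 x3=0xa9 x4=0x63 x5=0xbb  N=0 Z=0
after  6: x0=0x99 x1=0x32 x2=0xb9 x3=0xa9 x4=0x63 x5=0xbb  N=1 Z=0
after  7: x0=0x99 x1=0x32 x2=0xb9 x3=0xa9 x4=0x63 x5=0xbb  N=1 Z=0
after  8: x0=0x99 x1=0x32 x2=0xb9 x3=0xa9 x4=0x23 x5=0xbb  N=0 Z=0
-- IRQ taken; context saved, return-PC = 9 --
mismatch: x5: reported 0x3b vs actual 0xbb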